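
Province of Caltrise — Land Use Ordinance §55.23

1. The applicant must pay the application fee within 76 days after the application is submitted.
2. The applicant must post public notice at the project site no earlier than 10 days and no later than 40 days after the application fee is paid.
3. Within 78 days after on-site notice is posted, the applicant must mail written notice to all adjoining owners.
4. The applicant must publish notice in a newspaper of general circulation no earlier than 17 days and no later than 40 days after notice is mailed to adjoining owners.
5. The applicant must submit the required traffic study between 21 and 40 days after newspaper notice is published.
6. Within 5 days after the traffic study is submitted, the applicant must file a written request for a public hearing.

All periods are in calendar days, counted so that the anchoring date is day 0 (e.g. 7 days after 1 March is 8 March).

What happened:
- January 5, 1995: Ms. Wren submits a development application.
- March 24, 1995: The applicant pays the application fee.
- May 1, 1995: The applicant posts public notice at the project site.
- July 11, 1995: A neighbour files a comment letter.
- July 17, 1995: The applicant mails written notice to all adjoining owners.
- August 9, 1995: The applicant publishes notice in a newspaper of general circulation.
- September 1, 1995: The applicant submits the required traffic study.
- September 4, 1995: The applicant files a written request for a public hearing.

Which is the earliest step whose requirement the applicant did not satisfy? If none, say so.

Step 1 — counting 76 days from January 5, 1995 (when the application is submitted) gives a deadline of March 22, 1995; done March 24, 1995 — 2 days late.
The procedure was therefore not followed at step 1.

Step 1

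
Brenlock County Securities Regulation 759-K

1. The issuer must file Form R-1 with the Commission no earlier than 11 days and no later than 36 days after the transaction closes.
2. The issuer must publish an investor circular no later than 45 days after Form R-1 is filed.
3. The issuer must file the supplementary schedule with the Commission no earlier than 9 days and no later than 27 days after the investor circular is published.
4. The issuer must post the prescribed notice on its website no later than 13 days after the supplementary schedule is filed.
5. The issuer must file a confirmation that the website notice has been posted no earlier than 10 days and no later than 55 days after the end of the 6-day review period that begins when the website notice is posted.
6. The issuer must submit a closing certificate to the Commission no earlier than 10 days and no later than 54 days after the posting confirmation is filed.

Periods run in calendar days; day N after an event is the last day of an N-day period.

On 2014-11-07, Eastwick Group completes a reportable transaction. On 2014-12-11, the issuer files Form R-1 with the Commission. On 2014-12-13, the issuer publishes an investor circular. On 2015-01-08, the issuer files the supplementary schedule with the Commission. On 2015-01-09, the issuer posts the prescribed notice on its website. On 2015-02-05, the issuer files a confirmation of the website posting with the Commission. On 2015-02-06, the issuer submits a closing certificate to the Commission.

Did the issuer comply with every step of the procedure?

No

Step 1: the window is 11–36 days after 2014-11-07 (when the transaction closes), so 2014-11-18 through 2014-12-13; done 2014-12-11, which is between those dates.
Step 2: 45 days after 2014-12-11 (when Form R-1 is filed) is 2015-01-25; 2014-12-13 is within that limit.
Step 3: the window is 9–27 days after 2014-12-13 (when the investor circular is published), so 2014-12-22 through 2015-01-09; done 2015-01-08 — within the window.
Step 4: 13 days after 2015-01-08 (when the supplementary schedule is filed) is 2015-01-21; completed 2015-01-09, before the deadline.
Step 5: the window is 10–55 days after 2015-01-15 (end of the 6-day review period, which began when the website notice is posted on 2015-01-09), so 2015-01-25 through 2015-03-11; 2015-02-05 falls inside that range.
Step 6: the window is 10–54 days after 2015-02-05 (when the posting confirmation is filed), so 2015-02-15 through 2015-03-31; 2015-02-06 is 9 days too early.
Later steps need not be reached.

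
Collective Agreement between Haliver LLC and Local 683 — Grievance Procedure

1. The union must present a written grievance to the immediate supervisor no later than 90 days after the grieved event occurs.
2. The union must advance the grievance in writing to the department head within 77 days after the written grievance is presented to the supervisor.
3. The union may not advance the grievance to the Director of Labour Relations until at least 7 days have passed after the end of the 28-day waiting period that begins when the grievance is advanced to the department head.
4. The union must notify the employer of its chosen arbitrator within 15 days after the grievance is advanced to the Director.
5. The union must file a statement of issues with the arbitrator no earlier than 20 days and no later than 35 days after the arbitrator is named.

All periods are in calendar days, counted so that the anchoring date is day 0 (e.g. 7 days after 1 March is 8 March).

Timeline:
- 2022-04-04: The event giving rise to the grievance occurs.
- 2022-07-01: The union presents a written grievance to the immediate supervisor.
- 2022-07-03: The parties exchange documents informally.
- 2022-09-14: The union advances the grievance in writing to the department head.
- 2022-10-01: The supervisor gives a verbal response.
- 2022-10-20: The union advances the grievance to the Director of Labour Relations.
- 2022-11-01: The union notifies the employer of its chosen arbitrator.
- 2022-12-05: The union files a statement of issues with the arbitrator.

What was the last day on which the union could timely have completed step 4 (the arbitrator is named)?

2022-11-04

Step 4 runs from 2022-10-20, when the grievance is advanced to the Director. 15 days after 2022-10-20 is 2022-11-04.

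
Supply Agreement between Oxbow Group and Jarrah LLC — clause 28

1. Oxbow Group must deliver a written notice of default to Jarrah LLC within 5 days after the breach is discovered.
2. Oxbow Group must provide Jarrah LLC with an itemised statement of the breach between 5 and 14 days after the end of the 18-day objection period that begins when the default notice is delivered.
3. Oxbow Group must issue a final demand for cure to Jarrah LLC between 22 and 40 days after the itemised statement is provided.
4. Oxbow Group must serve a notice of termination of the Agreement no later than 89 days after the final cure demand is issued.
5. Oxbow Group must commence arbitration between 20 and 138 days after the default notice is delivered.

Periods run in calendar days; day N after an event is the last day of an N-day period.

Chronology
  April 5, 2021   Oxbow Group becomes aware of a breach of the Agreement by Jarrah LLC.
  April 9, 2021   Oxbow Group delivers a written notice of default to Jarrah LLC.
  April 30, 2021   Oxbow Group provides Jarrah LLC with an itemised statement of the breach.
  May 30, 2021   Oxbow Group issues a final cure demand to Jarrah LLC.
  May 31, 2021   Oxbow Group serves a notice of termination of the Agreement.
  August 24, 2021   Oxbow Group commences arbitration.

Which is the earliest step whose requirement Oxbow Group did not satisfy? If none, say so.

(1) due by April 5, 2021 + 5 days = April 10, 2021; April 9, 2021 is within that limit.
(2) the permitted window runs from April 27, 2021 + 5 = May 2, 2021 to April 27, 2021 + 14 = May 11, 2021; April 30, 2021 is 2 days too early.

Step 2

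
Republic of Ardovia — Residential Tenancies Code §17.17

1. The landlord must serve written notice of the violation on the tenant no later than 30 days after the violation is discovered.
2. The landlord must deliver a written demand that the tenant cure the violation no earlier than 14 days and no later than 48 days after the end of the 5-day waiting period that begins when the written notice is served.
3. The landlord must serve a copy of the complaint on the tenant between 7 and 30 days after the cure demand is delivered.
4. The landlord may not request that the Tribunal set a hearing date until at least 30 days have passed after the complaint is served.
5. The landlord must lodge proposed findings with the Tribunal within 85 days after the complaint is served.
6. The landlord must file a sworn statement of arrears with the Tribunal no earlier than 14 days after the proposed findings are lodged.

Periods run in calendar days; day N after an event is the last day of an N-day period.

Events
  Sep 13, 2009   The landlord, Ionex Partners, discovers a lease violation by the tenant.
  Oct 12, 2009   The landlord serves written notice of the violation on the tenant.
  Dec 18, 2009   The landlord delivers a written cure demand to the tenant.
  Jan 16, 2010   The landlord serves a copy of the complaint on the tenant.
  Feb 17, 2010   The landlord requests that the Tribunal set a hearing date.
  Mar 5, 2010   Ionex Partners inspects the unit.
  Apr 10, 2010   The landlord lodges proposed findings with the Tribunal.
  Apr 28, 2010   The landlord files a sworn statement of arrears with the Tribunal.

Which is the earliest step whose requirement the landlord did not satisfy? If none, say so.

Step 1: 30 days after Sep 13, 2009 (when the violation is discovered) is Oct 13, 2009; done Oct 12, 2009 — timely.
Step 2: the window is 14–48 days after Oct 17, 2009 (end of the 5-day waiting period, which began when the written notice is served on Oct 12, 2009), so Oct 31, 2009 through Dec 4, 2009; done Dec 18, 2009 — 14 days after the window closed.
Later steps need not be reached.

Step 2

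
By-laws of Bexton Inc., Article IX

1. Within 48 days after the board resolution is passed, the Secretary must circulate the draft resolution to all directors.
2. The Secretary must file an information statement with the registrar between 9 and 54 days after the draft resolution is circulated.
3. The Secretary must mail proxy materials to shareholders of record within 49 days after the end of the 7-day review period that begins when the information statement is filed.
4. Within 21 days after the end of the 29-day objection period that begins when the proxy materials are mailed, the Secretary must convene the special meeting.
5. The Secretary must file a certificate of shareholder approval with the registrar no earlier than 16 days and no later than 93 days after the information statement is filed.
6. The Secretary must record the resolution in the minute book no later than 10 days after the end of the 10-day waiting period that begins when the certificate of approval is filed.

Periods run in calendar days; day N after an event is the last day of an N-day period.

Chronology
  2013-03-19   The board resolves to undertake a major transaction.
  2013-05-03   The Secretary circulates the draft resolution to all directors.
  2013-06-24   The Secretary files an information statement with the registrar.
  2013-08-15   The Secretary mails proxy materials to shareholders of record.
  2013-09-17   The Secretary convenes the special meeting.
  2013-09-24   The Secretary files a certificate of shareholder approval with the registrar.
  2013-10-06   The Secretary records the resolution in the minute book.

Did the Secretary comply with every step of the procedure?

Yes

Step 1 — counting 48 days from 2013-03-19 (when the board resolution is passed) gives a deadline of 2013-05-06; completed 2013-05-03, before the deadline.
Step 2 — 9 and 54 days from 2013-05-03 (when the draft resolution is circulated) are 2013-05-12 and 2013-06-26 respectively; done 2013-06-24, which is between those dates.
Step 3 — counting 49 days from 2013-07-01 (end of the 7-day review period, which began when the information statement is filed on 2013-06-24) gives a deadline of 2013-08-19; 2013-08-15 is within that limit.
Step 4 — counting 21 days from 2013-09-13 (end of the 29-day objection period, which began when the proxy materials are mailed on 2013-08-15) gives a deadline of 2013-10-04; done 2013-09-17 — timely.
Step 5 — 16 and 93 days from 2013-06-24 (when the information statement is filed) are 2013-07-10 and 2013-09-25 respectively; done 2013-09-24, which is between those dates.
Step 6 — counting 10 days from 2013-10-04 (end of the 10-day waiting period, which began when the certificate of approval is filed on 2013-09-24) gives a deadline of 2013-10-14; completed 2013-10-06, before the deadline.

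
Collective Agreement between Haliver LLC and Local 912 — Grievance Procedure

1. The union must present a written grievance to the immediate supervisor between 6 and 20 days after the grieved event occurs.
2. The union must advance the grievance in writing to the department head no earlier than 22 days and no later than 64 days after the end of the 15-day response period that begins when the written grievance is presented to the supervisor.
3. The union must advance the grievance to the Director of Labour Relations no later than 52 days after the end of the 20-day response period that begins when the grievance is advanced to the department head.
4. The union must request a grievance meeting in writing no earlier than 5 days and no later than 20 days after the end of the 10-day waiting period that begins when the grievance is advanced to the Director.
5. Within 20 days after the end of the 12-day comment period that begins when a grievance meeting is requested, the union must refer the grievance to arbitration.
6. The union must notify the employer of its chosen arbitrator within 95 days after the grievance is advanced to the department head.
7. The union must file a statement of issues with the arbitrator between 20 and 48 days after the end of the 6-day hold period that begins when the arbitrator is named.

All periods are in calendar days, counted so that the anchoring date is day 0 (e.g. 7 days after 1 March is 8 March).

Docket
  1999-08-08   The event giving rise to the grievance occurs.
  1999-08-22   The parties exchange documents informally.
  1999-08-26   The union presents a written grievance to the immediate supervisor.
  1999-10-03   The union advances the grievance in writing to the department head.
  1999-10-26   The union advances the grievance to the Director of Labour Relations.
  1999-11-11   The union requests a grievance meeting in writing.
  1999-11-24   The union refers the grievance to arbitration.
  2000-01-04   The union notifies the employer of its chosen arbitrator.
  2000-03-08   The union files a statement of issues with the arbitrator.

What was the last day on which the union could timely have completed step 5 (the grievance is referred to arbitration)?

A grievance meeting is requested on 1999-11-11; the 12-day comment period therefore ends 1999-11-23, and step 5 runs from that date. 20 days after 1999-11-23 is 1999-12-13.

1999-12-13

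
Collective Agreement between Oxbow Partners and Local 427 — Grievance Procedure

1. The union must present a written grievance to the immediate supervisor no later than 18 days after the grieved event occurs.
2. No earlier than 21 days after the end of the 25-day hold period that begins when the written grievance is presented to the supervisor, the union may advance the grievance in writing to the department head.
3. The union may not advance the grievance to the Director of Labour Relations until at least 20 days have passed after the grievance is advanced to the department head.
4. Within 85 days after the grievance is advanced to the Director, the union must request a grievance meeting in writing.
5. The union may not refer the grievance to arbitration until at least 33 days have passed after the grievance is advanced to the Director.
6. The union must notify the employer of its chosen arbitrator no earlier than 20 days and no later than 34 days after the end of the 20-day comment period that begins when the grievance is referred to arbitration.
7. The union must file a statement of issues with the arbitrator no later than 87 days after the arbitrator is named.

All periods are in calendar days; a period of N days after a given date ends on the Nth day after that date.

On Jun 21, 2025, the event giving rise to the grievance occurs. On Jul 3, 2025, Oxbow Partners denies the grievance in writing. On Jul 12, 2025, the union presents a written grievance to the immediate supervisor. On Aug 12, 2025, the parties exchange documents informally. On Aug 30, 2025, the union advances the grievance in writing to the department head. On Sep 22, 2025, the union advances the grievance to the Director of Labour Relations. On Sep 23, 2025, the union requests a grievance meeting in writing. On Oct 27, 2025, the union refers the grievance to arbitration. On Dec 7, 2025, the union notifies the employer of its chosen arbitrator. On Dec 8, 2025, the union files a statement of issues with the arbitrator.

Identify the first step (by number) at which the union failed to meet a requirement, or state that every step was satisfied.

Step 1

(1) due by Jun 21, 2025 + 18 days = Jul 9, 2025; not done until Jul 12, 2025, 3 days after the deadline.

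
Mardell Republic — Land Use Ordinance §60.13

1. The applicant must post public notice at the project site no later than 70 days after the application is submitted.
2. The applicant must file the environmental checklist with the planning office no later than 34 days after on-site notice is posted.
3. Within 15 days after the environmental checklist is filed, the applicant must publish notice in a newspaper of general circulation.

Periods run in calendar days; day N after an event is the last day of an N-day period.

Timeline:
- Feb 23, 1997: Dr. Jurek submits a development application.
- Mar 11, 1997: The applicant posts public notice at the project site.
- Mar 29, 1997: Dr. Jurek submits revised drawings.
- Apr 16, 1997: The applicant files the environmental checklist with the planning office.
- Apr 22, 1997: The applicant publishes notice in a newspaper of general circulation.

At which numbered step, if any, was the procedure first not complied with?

Step 1: 70 days after Feb 23, 1997 (when the application is submitted) is May 4, 1997; completed Mar 11, 1997, before the deadline.
Step 2: 34 days after Mar 11, 1997 (when on-site notice is posted) is Apr 14, 1997; Apr 16, 1997 misses that deadline by 2 days.

Step 2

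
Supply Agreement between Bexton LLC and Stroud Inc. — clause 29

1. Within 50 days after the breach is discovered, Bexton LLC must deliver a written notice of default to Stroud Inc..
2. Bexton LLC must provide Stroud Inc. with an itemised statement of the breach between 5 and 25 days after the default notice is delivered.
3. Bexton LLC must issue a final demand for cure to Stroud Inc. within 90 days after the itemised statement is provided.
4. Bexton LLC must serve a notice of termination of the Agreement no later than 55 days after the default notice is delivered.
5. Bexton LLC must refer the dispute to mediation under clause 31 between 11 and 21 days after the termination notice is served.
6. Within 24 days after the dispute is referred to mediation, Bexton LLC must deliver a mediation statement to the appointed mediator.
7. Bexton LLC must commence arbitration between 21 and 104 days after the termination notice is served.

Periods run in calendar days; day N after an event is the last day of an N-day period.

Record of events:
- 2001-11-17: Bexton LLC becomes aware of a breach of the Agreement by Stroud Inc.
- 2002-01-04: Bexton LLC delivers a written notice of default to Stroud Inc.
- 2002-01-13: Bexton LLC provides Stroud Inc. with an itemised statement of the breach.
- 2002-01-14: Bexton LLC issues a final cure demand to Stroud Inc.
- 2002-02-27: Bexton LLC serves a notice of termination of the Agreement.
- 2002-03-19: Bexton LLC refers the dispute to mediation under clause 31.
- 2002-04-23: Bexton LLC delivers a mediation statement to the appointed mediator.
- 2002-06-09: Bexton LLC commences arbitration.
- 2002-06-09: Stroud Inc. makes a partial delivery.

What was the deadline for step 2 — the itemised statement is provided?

2002-01-29

Step 2 runs from 2002-01-04, when the default notice is delivered. The window is 5–25 days after 2002-01-04; it closes on 2002-01-29.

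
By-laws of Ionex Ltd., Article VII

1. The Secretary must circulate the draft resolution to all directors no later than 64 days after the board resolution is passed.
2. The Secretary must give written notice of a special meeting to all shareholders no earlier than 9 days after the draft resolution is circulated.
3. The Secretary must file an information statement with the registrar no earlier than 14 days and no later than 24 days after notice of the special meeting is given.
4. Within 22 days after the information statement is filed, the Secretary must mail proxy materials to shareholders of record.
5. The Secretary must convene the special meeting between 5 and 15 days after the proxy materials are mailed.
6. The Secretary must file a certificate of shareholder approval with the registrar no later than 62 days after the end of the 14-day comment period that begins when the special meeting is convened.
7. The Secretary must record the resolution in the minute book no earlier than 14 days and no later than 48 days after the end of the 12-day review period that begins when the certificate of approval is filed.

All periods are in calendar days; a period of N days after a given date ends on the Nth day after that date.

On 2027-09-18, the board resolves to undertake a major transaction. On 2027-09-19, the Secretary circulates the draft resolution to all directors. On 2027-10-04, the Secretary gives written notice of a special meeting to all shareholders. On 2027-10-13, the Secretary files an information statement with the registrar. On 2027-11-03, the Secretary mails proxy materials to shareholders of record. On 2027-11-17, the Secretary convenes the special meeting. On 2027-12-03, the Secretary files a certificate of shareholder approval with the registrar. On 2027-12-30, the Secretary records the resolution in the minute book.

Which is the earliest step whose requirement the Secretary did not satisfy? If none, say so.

Step 3

Step 1 — counting 64 days from 2027-09-18 (when the board resolution is passed) gives a deadline of 2027-11-21; 2027-09-19 is within that limit.
Step 2 — must wait 9 days from 2027-09-19 (when the draft resolution is circulated), so not before 2027-09-28; done 2027-10-04 — permitted.
Step 3 — 14 and 24 days from 2027-10-04 (when notice of the special meeting is given) are 2027-10-18 and 2027-10-28 respectively; done 2027-10-13 — 5 days before the window opened.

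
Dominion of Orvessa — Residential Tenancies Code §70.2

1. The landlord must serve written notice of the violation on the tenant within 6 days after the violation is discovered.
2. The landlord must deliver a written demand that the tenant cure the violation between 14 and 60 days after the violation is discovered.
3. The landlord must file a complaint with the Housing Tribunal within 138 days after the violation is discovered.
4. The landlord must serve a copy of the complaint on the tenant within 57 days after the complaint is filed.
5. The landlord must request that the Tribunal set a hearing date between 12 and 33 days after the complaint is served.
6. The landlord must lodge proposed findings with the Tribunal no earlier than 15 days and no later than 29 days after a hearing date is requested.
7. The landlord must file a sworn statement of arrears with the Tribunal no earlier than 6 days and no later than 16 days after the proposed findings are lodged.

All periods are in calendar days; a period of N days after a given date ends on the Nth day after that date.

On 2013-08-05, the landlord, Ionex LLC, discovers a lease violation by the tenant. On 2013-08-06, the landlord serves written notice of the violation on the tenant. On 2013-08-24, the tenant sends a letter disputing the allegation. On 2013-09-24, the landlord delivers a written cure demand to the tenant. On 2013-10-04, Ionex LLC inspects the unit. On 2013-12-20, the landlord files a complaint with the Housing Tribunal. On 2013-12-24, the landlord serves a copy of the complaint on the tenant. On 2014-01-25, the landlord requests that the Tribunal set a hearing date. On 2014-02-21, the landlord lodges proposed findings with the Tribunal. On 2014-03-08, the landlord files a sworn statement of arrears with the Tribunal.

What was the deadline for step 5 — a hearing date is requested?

Step 5 runs from 2013-12-24, when the complaint is served. The window is 12–33 days after 2013-12-24; it closes on 2014-01-26.

2014-01-26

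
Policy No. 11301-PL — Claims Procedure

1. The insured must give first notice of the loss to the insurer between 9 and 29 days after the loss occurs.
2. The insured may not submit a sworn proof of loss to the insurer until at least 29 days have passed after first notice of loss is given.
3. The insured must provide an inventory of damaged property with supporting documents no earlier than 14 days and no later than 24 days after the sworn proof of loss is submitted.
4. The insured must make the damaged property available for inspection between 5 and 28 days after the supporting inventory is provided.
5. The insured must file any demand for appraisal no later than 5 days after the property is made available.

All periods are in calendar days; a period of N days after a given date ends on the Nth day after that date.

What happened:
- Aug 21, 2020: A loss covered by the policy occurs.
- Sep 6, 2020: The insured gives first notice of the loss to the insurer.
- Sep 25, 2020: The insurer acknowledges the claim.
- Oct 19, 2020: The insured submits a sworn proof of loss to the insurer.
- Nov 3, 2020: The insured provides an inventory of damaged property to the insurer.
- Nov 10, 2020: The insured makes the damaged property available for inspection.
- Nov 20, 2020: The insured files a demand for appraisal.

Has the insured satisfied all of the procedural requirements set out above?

Step 1 — 9 and 29 days from Aug 21, 2020 (when the loss occurs) are Aug 30, 2020 and Sep 19, 2020 respectively; Sep 6, 2020 falls inside that range.
Step 2 — must wait 29 days from Sep 6, 2020 (when first notice of loss is given), so not before Oct 5, 2020; done Oct 19, 2020 — permitted.
Step 3 — 14 and 24 days from Oct 19, 2020 (when the sworn proof of loss is submitted) are Nov 2, 2020 and Nov 12, 2020 respectively; Nov 3, 2020 falls inside that range.
Step 4 — 5 and 28 days from Nov 3, 2020 (when the supporting inventory is provided) are Nov 8, 2020 and Dec 1, 2020 respectively; done Nov 10, 2020, which is between those dates.
Step 5 — counting 5 days from Nov 10, 2020 (when the property is made available) gives a deadline of Nov 15, 2020; done Nov 20, 2020 — 5 days late.
Later steps need not be reached.

No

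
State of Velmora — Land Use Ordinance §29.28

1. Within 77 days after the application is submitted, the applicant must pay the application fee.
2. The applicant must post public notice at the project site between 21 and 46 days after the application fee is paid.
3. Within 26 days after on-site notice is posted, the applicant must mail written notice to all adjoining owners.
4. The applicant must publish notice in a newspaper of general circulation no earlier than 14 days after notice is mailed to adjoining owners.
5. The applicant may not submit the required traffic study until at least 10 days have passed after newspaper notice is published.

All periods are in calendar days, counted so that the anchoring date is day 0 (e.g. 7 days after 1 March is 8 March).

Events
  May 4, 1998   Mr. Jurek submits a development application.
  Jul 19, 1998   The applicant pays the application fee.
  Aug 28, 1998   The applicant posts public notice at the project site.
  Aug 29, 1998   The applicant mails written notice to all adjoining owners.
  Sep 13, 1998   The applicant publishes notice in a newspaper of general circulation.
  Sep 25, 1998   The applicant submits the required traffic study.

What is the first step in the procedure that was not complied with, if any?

None — every step was satisfied

Step 1: 77 days after May 4, 1998 (when the application is submitted) is Jul 20, 1998; completed Jul 19, 1998, before the deadline.
Step 2: the window is 21–46 days after Jul 19, 1998 (when the application fee is paid), so Aug 9, 1998 through Sep 3, 1998; Aug 28, 1998 falls inside that range.
Step 3: 26 days after Aug 28, 1998 (when on-site notice is posted) is Sep 23, 1998; Aug 29, 1998 is within that limit.
Step 4: the earliest permitted date is 14 days after Aug 29, 1998 (when notice is mailed to adjoining owners), i.e. Sep 12, 1998; done Sep 13, 1998, after the minimum wait.
Step 5: the earliest permitted date is 10 days after Sep 13, 1998 (when newspaper notice is published), i.e. Sep 23, 1998; done Sep 25, 1998, after the minimum wait.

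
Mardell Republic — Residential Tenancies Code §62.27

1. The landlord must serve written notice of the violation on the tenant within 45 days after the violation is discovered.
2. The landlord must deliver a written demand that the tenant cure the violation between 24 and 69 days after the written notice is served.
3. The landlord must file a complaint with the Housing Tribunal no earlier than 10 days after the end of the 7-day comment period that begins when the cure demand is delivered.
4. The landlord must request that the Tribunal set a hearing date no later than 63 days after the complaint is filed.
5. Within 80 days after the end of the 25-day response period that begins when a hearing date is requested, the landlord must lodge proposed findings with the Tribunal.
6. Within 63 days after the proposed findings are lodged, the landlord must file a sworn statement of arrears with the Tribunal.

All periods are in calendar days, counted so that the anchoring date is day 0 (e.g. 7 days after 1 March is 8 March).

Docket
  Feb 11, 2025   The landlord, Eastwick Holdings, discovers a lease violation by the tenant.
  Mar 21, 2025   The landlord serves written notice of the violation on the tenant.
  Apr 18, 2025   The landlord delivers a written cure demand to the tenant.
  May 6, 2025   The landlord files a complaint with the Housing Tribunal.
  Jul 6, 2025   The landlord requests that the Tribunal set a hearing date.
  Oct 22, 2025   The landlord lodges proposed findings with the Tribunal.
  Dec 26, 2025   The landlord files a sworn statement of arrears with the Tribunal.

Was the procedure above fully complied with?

No

(1) due by Feb 11, 2025 + 45 days = Mar 28, 2025; done Mar 21, 2025 — timely.
(2) the permitted window runs from Mar 21, 2025 + 24 = Apr 14, 2025 to Mar 21, 2025 + 69 = May 29, 2025; done Apr 18, 2025, which is between those dates.
(3) permitted from Apr 25, 2025 + 10 days = May 5, 2025 onward; done May 6, 2025 — permitted.
(4) due by May 6, 2025 + 63 days = Jul 8, 2025; done Jul 6, 2025 — timely.
(5) due by Jul 31, 2025 + 80 days = Oct 19, 2025; not done until Oct 22, 2025, 3 days after the deadline.
That is the first point of non-compliance.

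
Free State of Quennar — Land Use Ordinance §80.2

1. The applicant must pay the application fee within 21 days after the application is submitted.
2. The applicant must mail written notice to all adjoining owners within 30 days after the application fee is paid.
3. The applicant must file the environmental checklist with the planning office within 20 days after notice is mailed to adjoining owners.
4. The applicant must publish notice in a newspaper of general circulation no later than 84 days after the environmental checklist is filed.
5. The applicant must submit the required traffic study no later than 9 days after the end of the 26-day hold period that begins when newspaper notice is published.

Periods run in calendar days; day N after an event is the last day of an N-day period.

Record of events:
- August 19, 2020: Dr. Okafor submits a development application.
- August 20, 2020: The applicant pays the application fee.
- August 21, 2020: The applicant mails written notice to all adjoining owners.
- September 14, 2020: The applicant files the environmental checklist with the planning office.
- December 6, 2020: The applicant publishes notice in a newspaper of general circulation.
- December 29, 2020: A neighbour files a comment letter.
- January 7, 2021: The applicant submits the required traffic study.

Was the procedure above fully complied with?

(1) due by August 19, 2020 + 21 days = September 9, 2020; done August 20, 2020 — timely.
(2) due by August 20, 2020 + 30 days = September 19, 2020; done August 21, 2020 — timely.
(3) due by August 21, 2020 + 20 days = September 10, 2020; not done until September 14, 2020, 4 days after the deadline.
Later steps need not be reached.

No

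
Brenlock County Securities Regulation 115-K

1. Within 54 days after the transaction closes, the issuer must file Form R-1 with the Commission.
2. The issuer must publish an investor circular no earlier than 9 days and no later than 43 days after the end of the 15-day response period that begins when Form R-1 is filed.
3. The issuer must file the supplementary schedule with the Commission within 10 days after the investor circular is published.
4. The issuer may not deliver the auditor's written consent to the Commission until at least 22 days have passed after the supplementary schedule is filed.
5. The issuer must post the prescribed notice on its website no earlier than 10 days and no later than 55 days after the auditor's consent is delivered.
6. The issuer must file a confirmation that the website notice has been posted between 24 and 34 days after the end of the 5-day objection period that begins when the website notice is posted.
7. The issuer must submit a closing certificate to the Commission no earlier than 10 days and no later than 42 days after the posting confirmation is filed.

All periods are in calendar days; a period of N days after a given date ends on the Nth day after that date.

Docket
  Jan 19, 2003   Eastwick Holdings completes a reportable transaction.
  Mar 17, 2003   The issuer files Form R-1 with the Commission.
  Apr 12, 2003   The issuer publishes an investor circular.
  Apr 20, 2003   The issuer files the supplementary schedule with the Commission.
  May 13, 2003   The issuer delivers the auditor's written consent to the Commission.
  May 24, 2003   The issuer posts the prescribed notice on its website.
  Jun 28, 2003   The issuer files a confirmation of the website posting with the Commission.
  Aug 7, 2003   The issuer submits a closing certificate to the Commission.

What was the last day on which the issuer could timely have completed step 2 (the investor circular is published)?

May 14, 2003

Form R-1 is filed on Mar 17, 2003; the 15-day response period therefore ends Apr 1, 2003, and step 2 runs from that date. The window is 9–43 days after Apr 1, 2003; it closes on May 14, 2003.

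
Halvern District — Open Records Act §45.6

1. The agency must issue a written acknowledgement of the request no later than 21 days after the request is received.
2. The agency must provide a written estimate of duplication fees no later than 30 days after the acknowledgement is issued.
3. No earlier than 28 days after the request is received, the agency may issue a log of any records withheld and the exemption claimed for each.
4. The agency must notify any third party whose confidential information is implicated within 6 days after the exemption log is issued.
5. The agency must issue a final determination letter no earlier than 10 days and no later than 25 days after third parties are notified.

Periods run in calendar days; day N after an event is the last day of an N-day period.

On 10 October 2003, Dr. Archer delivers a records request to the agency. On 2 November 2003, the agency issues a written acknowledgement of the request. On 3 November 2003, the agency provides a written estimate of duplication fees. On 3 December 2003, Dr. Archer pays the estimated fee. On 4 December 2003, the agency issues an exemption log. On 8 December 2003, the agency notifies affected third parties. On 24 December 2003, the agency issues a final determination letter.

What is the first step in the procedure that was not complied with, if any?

Step 1: 21 days after 10 October 2003 (when the request is received) is 31 October 2003; not done until 2 November 2003, 2 days after the deadline.
No need to go further; step 1 was not satisfied.

Step 1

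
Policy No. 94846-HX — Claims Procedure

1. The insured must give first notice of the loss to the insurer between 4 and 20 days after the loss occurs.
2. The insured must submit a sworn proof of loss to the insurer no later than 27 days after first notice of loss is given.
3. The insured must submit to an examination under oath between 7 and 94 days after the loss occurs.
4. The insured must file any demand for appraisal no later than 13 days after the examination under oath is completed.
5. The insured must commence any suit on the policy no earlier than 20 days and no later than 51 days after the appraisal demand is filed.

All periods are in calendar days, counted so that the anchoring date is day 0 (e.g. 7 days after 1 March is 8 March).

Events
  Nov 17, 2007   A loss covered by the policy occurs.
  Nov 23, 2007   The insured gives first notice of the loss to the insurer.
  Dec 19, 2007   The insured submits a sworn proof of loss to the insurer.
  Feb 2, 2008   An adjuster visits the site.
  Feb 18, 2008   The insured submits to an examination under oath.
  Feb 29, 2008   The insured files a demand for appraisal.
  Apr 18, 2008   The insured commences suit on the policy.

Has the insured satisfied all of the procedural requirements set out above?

Yes

(1) the permitted window runs from Nov 17, 2007 + 4 = Nov 21, 2007 to Nov 17, 2007 + 20 = Dec 7, 2007; Nov 23, 2007 falls inside that range.
(2) due by Nov 23, 2007 + 27 days = Dec 20, 2007; Dec 19, 2007 is within that limit.
(3) the permitted window runs from Nov 17, 2007 + 7 = Nov 24, 2007 to Nov 17, 2007 + 94 = Feb 19, 2008; done Feb 18, 2008, which is between those dates.
(4) due by Feb 18, 2008 + 13 days = Mar 2, 2008; completed Feb 29, 2008, before the deadline.
(5) the permitted window runs from Feb 29, 2008 + 20 = Mar 20, 2008 to Feb 29, 2008 + 51 = Apr 20, 2008; done Apr 18, 2008, which is between those dates.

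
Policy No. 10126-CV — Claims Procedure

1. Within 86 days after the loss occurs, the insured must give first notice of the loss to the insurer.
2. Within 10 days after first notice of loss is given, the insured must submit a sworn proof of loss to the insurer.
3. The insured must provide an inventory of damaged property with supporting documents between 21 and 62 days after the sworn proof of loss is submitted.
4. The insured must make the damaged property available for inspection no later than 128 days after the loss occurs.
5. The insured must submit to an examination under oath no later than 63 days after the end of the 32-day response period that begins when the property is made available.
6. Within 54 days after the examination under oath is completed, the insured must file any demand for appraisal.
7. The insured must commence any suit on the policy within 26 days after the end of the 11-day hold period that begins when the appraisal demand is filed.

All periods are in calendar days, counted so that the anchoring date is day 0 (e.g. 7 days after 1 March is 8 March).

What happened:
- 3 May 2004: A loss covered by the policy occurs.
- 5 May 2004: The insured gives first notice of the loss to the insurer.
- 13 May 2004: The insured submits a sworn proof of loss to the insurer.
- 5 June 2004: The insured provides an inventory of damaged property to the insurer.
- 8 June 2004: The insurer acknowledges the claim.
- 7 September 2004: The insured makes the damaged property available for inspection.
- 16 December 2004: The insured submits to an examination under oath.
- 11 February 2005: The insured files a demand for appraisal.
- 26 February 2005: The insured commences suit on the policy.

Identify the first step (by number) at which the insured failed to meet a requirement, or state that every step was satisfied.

(1) due by 3 May 2004 + 86 days = 28 July 2004; done 5 May 2004 — timely.
(2) due by 5 May 2004 + 10 days = 15 May 2004; 13 May 2004 is within that limit.
(3) the permitted window runs from 13 May 2004 + 21 = 3 June 2004 to 13 May 2004 + 62 = 14 July 2004; done 5 June 2004, which is between those dates.
(4) due by 3 May 2004 + 128 days = 8 September 2004; 7 September 2004 is within that limit.
(5) due by 9 October 2004 + 63 days = 11 December 2004; done 16 December 2004 — 5 days late.

Step 5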